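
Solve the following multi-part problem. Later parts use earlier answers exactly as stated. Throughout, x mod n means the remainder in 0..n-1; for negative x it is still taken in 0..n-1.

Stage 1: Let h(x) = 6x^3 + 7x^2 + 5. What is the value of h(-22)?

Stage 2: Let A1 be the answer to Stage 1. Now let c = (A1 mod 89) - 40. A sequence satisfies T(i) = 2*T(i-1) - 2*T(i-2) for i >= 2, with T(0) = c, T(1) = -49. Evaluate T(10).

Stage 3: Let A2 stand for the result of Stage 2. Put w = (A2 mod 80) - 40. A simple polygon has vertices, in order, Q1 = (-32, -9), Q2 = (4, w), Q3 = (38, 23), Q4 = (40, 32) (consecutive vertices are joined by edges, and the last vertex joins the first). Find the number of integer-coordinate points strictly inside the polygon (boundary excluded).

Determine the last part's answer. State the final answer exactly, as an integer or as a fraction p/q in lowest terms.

823

Stage 1: 6*(-22)^3 + 7*(-22)^2 + 5 = (-63888) + (3388) + (5) = -60495; answer -60495
Stage 2: A1 = -60495; c = -15; T(2) = 2*(-49) - 2*(-15) = -68; iterating: T(2)=-68, T(3)=-38, T(4)=60, T(5)=196, T(6)=272, T(7)=152, T(8)=-240, T(9)=-784, T(10)=-1088; answer -1088
Stage 3: A2 = -1088; w = -8; cross terms: (-32*-8 - 4*-9)=292, (4*23 - 38*-8)=396, (38*32 - 40*23)=296, (40*-9 - -32*32)=664; twice the area = |1648| = 1648; area = 824; boundary points = 1 + 1 + 1 + 1 = 4; strictly interior points = area - boundary/2 + 1 = 823; answer 823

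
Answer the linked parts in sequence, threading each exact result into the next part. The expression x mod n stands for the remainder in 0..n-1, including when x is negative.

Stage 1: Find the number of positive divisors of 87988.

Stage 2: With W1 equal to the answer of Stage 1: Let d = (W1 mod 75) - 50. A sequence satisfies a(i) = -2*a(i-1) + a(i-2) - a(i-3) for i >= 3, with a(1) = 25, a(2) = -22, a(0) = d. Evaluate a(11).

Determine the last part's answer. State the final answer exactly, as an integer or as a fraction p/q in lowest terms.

Stage 1: 87988 = 2^2 * 21997; number of divisors = (2+1) * (1+1) = 6; answer 6
Stage 2: W1 = 6; d = -44; a(3) = -2*(-22) + 1*(25) - 1*(-44) = 113; iterating: a(3)=113, a(4)=-273, a(5)=681, a(6)=-1748, a(7)=4450, a(8)=-11329, a(9)=28856, a(10)=-73491, a(11)=187167; answer 187167

187167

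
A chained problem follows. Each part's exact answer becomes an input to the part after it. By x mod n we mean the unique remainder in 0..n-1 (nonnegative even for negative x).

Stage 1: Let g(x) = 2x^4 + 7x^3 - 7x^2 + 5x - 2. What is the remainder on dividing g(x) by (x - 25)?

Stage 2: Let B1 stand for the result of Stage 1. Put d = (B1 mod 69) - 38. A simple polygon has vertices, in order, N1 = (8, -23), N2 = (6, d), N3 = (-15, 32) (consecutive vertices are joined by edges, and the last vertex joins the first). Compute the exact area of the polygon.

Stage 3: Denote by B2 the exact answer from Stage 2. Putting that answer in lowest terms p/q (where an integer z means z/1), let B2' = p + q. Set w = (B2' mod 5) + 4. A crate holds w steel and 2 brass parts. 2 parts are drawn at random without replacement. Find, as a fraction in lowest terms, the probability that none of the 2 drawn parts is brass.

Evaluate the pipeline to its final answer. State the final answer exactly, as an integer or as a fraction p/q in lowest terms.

10/21

Stage 1: remainder = value at the root: 2*(25)^4 + 7*(25)^3 - 7*(25)^2 + 5*(25)^1 - 2 = (781250) + (109375) + (-4375) + (125) + (-2) = 886373; answer 886373
Stage 2: B1 = 886373; d = 30; cross terms: (8*30 - 6*-23)=378, (6*32 - -15*30)=642, (-15*-23 - 8*32)=89; twice the area = |1109| = 1109; area = 1109/2; answer 1109/2
Stage 3: B2 = 1109/2; threaded value p + q = 1111; w = 5; total draws C(7,2) = 21; favorable C(5,2) = 10; P = 10/21; answer 10/21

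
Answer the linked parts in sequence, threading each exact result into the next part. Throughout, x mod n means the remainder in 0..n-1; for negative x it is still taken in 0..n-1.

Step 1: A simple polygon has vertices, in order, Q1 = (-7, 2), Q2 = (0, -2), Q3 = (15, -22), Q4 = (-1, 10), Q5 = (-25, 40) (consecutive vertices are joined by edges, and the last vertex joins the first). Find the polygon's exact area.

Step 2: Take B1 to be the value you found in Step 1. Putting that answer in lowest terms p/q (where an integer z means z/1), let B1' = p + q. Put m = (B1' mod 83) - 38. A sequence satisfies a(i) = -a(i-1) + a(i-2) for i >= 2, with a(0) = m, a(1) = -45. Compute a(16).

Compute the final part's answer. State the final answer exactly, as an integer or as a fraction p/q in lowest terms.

Step 1: cross terms: (-7*-2 - 0*2)=14, (0*-22 - 15*-2)=30, (15*10 - -1*-22)=128, (-1*40 - -25*10)=210, (-25*2 - -7*40)=230; twice the area = |612| = 612; area = 306; answer 306
Step 2: B1 = 306; threaded value p + q = 307; m = 20; a(2) = -1*(-45) + 1*(20) = 65; iterating: a(2)=65, a(3)=-110, a(4)=175, a(5)=-285, a(6)=460, a(7)=-745, a(8)=1205, a(9)=-1950, a(10)=3155, a(11)=-5105, a(12)=8260, a(13)=-13365, a(14)=21625, a(15)=-34990, a(16)=56615; answer 56615

56615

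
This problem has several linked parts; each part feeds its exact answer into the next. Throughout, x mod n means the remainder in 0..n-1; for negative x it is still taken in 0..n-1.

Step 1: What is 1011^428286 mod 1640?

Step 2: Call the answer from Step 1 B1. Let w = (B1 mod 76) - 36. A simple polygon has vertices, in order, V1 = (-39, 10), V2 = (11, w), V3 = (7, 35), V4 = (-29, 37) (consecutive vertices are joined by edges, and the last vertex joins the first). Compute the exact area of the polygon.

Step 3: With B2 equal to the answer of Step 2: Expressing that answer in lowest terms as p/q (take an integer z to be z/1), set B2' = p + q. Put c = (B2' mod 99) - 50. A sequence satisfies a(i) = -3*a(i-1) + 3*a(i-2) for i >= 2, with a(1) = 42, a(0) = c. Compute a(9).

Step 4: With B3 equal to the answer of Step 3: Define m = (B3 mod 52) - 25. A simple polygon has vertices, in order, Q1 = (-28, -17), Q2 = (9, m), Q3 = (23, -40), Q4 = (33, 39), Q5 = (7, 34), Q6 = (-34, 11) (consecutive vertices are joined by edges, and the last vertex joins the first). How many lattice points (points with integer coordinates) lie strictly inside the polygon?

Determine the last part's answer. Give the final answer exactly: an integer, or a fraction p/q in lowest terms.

2665

Step 1: squarings mod 1640: 1011^1=1011, 1011^2=401, 1011^4=81, 1011^8=1, 1011^16=1, 1011^32=1, 1011^64=1, 1011^128=1, 1011^256=1, 1011^512=1, 1011^1024=1, 1011^2048=1, 1011^4096=1, 1011^8192=1, 1011^16384=1, 1011^32768=1, 1011^65536=1, 1011^131072=1, 1011^262144=1; 1011^428286 = 1011^2 * 1011^4 * 1011^8 * 1011^16 * 1011^32 * 1011^64 * 1011^128 * 1011^2048 * 1011^32768 * 1011^131072 * 1011^262144 = 1321 (mod 1640); answer 1321
Step 2: B1 = 1321; w = -7; cross terms: (-39*-7 - 11*10)=163, (11*35 - 7*-7)=434, (7*37 - -29*35)=1274, (-29*10 - -39*37)=1153; twice the area = |3024| = 3024; area = 1512; answer 1512
Step 3: B2 = 1512; threaded value p + q = 1513; c = -22; a(2) = -3*(42) + 3*(-22) = -192; iterating: a(2)=-192, a(3)=702, a(4)=-2682, a(5)=10152, a(6)=-38502, a(7)=145962, a(8)=-553392, a(9)=2098062; answer 2098062
Step 4: B3 = 2098062; m = -7; cross terms: (-28*-7 - 9*-17)=349, (9*-40 - 23*-7)=-199, (23*39 - 33*-40)=2217, (33*34 - 7*39)=849, (7*11 - -34*34)=1233, (-34*-17 - -28*11)=886; twice the area = |5335| = 5335; area = 5335/2; boundary points = 1 + 1 + 1 + 1 + 1 + 2 = 7; strictly interior points = area - boundary/2 + 1 = 2665; answer 2665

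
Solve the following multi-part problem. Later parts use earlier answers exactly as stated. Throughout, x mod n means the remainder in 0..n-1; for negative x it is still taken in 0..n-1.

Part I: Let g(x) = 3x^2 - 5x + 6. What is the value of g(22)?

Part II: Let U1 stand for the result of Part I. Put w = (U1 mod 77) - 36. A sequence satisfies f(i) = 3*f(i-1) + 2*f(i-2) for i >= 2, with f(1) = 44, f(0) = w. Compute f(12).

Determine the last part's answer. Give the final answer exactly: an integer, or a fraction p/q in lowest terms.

46154982

Part I: 3*(22)^2 - 5*(22)^1 + 6 = (1452) + (-110) + (6) = 1348; answer 1348
Part II: U1 = 1348; w = 3; f(2) = 3*(44) + 2*(3) = 138; iterating: f(2)=138, f(3)=502, f(4)=1782, f(5)=6350, f(6)=22614, f(7)=80542, f(8)=286854, f(9)=1021646, f(10)=3638646, f(11)=12959230, f(12)=46154982; answer 46154982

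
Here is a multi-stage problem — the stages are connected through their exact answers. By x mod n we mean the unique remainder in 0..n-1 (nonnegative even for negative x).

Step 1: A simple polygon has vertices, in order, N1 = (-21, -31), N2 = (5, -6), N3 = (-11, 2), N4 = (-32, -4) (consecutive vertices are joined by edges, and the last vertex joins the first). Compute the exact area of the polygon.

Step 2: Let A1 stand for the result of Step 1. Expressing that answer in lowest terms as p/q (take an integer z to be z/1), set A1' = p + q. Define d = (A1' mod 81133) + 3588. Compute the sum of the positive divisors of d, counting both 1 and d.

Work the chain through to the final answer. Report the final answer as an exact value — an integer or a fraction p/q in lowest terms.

Step 1: cross terms: (-21*-6 - 5*-31)=281, (5*2 - -11*-6)=-56, (-11*-4 - -32*2)=108, (-32*-31 - -21*-4)=908; twice the area = |1241| = 1241; area = 1241/2; answer 1241/2
Step 2: A1 = 1241/2; threaded value p + q = 1243; d = 4831; 4831 is prime, so its only divisors are 1 and 4831; sigma = 1 + 4831 = 4832; answer 4832

4832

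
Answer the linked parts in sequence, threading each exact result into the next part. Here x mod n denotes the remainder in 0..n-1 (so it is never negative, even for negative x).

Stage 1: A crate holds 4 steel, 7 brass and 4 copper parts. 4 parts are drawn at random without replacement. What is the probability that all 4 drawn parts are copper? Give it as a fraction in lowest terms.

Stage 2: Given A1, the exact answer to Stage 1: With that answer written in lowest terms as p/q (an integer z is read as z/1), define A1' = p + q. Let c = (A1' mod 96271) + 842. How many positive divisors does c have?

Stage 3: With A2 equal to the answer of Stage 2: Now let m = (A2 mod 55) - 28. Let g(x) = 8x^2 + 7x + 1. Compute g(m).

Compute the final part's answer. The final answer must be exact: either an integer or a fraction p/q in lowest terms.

Stage 1: total draws C(15,4) = 1365; favorable C(4,4) = 1; P = 1/1365; answer 1/1365
Stage 2: A1 = 1/1365; threaded value p + q = 1366; c = 2208; 2208 = 2^5 * 3 * 23; number of divisors = (5+1) * (1+1) * (1+1) = 24; answer 24
Stage 3: A2 = 24; m = -4; 8*(-4)^2 + 7*(-4)^1 + 1 = (128) + (-28) + (1) = 101; answer 101

101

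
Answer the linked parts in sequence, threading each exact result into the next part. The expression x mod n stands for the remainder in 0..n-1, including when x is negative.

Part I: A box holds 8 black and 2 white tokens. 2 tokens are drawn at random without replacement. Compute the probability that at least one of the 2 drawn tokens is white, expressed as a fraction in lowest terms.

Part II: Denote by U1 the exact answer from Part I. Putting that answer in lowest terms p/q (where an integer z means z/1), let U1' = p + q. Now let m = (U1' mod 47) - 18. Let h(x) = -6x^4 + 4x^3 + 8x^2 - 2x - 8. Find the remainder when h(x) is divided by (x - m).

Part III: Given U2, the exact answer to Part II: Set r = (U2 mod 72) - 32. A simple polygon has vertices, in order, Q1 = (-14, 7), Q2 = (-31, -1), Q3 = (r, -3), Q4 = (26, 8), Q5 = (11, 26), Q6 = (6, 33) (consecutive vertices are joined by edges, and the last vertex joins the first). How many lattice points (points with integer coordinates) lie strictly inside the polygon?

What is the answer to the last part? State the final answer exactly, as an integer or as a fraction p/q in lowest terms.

937

Part I: total draws C(10,2) = 45; complement C(8,2) = 28; favorable 45 - 28 = 17; P = 17/45; answer 17/45
Part II: U1 = 17/45; threaded value p + q = 62; m = -3; remainder = value at the root: -6*(-3)^4 + 4*(-3)^3 + 8*(-3)^2 - 2*(-3)^1 - 8 = (-486) + (-108) + (72) + (6) + (-8) = -524; answer -524
Part III: U2 = -524; r = 20; cross terms: (-14*-1 - -31*7)=231, (-31*-3 - 20*-1)=113, (20*8 - 26*-3)=238, (26*26 - 11*8)=588, (11*33 - 6*26)=207, (6*7 - -14*33)=504; twice the area = |1881| = 1881; area = 1881/2; boundary points = 1 + 1 + 1 + 3 + 1 + 2 = 9; strictly interior points = area - boundary/2 + 1 = 937; answer 937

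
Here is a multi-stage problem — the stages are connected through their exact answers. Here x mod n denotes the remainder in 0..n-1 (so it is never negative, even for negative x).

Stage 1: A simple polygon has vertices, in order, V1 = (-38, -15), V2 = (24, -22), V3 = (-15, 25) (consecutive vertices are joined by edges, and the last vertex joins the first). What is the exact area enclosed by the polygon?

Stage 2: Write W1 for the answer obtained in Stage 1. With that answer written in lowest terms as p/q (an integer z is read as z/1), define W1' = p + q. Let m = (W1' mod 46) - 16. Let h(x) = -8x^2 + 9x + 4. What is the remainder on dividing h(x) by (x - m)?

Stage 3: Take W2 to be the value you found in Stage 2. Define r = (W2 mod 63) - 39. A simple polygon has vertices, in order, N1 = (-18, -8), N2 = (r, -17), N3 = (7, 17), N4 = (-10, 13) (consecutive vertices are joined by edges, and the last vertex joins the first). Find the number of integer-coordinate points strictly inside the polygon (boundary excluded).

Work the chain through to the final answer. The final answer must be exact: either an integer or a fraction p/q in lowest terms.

486

Stage 1: cross terms: (-38*-22 - 24*-15)=1196, (24*25 - -15*-22)=270, (-15*-15 - -38*25)=1175; twice the area = |2641| = 2641; area = 2641/2; answer 2641/2
Stage 2: W1 = 2641/2; threaded value p + q = 2643; m = 5; remainder = value at the root: -8*(5)^2 + 9*(5)^1 + 4 = (-200) + (45) + (4) = -151; answer -151
Stage 3: W2 = -151; r = -1; cross terms: (-18*-17 - -1*-8)=298, (-1*17 - 7*-17)=102, (7*13 - -10*17)=261, (-10*-8 - -18*13)=314; twice the area = |975| = 975; area = 975/2; boundary points = 1 + 2 + 1 + 1 = 5; strictly interior points = area - boundary/2 + 1 = 486; answer 486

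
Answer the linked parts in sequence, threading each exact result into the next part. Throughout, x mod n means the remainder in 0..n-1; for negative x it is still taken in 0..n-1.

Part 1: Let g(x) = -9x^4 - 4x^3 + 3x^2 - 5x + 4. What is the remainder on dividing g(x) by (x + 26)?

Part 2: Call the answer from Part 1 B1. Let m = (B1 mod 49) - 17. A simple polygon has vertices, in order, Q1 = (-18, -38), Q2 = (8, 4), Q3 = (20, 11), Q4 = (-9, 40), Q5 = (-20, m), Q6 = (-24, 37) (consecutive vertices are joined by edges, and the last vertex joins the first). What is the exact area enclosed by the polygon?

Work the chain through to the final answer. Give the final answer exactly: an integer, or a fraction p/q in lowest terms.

Part 1: remainder = value at the root: -9*(-26)^4 - 4*(-26)^3 + 3*(-26)^2 - 5*(-26)^1 + 4 = (-4112784) + (70304) + (2028) + (130) + (4) = -4040318; answer -4040318
Part 2: B1 = -4040318; m = 9; cross terms: (-18*4 - 8*-38)=232, (8*11 - 20*4)=8, (20*40 - -9*11)=899, (-9*9 - -20*40)=719, (-20*37 - -24*9)=-524, (-24*-38 - -18*37)=1578; twice the area = |2912| = 2912; area = 1456; answer 1456

1456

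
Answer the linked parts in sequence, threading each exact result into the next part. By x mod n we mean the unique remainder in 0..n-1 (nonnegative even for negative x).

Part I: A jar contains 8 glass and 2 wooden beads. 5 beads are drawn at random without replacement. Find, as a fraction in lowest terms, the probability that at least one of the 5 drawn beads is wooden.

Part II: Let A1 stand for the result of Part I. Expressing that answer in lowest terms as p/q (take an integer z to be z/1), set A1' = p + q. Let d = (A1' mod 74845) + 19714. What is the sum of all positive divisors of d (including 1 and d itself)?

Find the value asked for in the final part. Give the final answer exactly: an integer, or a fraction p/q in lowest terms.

35532

Part I: total draws C(10,5) = 252; complement C(8,5) = 56; favorable 252 - 56 = 196; P = 7/9; answer 7/9
Part II: A1 = 7/9; threaded value p + q = 16; d = 19730; 19730 = 2 * 5 * 1973; sigma = (1 + 2) * (1 + 5) * (1 + 1973) = 3 * 6 * 1974 = 35532; answer 35532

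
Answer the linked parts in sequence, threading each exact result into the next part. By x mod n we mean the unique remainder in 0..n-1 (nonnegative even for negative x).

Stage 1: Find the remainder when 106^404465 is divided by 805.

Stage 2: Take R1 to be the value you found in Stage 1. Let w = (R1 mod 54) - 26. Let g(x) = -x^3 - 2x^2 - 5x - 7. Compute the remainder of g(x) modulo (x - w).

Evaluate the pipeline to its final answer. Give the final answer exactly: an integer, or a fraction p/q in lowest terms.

Stage 1: squarings mod 805: 106^1=106, 106^2=771, 106^4=351, 106^8=36, 106^16=491, 106^32=386, 106^64=71, 106^128=211, 106^256=246, 106^512=141, 106^1024=561, 106^2048=771, 106^4096=351, 106^8192=36, 106^16384=491, 106^32768=386, 106^65536=71, 106^131072=211, 106^262144=246; 106^404465 = 106^1 * 106^16 * 106^32 * 106^64 * 106^128 * 106^256 * 106^512 * 106^2048 * 106^8192 * 106^131072 * 106^262144 = 526 (mod 805); answer 526
Stage 2: R1 = 526; w = 14; remainder = value at the root: -1*(14)^3 - 2*(14)^2 - 5*(14)^1 - 7 = (-2744) + (-392) + (-70) + (-7) = -3213; answer -3213

-3213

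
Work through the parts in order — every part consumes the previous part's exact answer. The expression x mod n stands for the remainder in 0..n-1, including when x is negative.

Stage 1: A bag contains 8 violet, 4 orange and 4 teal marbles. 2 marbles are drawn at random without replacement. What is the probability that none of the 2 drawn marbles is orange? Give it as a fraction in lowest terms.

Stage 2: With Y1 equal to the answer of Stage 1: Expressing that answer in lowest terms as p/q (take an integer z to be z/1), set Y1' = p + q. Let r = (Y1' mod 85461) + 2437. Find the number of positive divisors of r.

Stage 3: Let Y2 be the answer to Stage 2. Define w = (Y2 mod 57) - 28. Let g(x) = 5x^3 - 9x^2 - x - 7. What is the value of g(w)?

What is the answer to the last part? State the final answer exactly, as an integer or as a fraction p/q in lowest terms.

Stage 1: total draws C(16,2) = 120; favorable C(12,2) = 66; P = 11/20; answer 11/20
Stage 2: Y1 = 11/20; threaded value p + q = 31; r = 2468; 2468 = 2^2 * 617; number of divisors = (2+1) * (1+1) = 6; answer 6
Stage 3: Y2 = 6; w = -22; 5*(-22)^3 - 9*(-22)^2 - 1*(-22)^1 - 7 = (-53240) + (-4356) + (22) + (-7) = -57581; answer -57581

-57581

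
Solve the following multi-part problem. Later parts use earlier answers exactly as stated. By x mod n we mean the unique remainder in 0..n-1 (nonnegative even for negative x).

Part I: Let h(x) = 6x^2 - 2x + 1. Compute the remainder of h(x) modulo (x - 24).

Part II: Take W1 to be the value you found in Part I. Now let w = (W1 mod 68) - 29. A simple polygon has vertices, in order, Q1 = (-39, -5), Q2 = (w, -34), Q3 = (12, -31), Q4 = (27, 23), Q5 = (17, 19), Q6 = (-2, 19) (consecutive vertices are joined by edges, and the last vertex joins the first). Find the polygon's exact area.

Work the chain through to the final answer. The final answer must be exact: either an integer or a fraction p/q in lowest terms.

Part I: remainder = value at the root: 6*(24)^2 - 2*(24)^1 + 1 = (3456) + (-48) + (1) = 3409; answer 3409
Part II: W1 = 3409; w = -20; cross terms: (-39*-34 - -20*-5)=1226, (-20*-31 - 12*-34)=1028, (12*23 - 27*-31)=1113, (27*19 - 17*23)=122, (17*19 - -2*19)=361, (-2*-5 - -39*19)=751; twice the area = |4601| = 4601; area = 4601/2; answer 4601/2

4601/2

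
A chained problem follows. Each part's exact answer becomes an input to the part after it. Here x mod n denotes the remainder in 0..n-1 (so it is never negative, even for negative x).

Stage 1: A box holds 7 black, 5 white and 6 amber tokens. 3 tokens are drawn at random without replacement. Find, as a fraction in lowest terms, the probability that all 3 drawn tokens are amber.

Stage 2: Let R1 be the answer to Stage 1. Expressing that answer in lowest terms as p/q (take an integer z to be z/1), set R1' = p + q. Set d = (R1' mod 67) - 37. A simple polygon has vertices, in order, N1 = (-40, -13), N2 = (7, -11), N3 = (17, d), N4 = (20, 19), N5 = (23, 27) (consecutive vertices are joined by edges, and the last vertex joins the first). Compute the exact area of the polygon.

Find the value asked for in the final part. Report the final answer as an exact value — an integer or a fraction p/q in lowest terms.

Stage 1: total draws C(18,3) = 816; favorable C(6,3) = 20; P = 5/204; answer 5/204
Stage 2: R1 = 5/204; threaded value p + q = 209; d = -29; cross terms: (-40*-11 - 7*-13)=531, (7*-29 - 17*-11)=-16, (17*19 - 20*-29)=903, (20*27 - 23*19)=103, (23*-13 - -40*27)=781; twice the area = |2302| = 2302; area = 1151; answer 1151

1151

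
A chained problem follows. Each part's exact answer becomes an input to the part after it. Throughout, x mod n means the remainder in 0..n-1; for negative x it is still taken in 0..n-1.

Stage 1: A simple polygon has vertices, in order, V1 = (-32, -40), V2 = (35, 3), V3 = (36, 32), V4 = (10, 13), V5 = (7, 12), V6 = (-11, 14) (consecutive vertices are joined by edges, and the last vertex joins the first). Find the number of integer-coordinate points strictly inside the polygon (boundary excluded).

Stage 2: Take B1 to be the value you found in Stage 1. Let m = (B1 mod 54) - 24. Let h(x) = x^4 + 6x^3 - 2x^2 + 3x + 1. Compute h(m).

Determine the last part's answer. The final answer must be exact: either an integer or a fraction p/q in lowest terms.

Stage 1: cross terms: (-32*3 - 35*-40)=1304, (35*32 - 36*3)=1012, (36*13 - 10*32)=148, (10*12 - 7*13)=29, (7*14 - -11*12)=230, (-11*-40 - -32*14)=888; twice the area = |3611| = 3611; area = 3611/2; boundary points = 1 + 1 + 1 + 1 + 2 + 3 = 9; strictly interior points = area - boundary/2 + 1 = 1802; answer 1802
Stage 2: B1 = 1802; m = -4; 1*(-4)^4 + 6*(-4)^3 - 2*(-4)^2 + 3*(-4)^1 + 1 = (256) + (-384) + (-32) + (-12) + (1) = -171; answer -171

-171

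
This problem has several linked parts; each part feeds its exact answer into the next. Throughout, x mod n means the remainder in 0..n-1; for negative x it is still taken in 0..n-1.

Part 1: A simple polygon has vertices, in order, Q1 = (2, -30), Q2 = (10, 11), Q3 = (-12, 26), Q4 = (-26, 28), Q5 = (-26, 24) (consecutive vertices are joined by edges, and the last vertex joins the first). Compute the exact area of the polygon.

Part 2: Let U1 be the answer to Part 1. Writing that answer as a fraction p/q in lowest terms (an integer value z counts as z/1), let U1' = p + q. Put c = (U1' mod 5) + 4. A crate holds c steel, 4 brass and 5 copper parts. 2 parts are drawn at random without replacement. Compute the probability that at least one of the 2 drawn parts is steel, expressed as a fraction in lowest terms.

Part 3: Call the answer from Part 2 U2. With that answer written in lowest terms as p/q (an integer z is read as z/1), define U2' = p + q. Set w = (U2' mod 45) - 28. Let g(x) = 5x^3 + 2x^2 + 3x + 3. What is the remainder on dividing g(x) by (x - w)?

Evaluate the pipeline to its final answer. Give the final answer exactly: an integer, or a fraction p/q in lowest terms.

Part 1: cross terms: (2*11 - 10*-30)=322, (10*26 - -12*11)=392, (-12*28 - -26*26)=340, (-26*24 - -26*28)=104, (-26*-30 - 2*24)=732; twice the area = |1890| = 1890; area = 945; answer 945
Part 2: U1 = 945; threaded value p + q = 946; c = 5; total draws C(14,2) = 91; complement C(9,2) = 36; favorable 91 - 36 = 55; P = 55/91; answer 55/91
Part 3: U2 = 55/91; threaded value p + q = 146; w = -17; remainder = value at the root: 5*(-17)^3 + 2*(-17)^2 + 3*(-17)^1 + 3 = (-24565) + (578) + (-51) + (3) = -24035; answer -24035

-24035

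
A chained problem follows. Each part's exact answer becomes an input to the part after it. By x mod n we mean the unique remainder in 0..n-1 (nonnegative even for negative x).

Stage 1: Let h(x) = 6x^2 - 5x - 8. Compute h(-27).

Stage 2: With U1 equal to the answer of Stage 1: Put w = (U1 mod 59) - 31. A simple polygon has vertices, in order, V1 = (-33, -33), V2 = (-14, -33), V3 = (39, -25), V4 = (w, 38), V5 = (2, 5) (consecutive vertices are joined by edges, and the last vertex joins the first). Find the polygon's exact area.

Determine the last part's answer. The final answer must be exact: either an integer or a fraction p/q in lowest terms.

3349/2

Stage 1: 6*(-27)^2 - 5*(-27)^1 - 8 = (4374) + (135) + (-8) = 4501; answer 4501
Stage 2: U1 = 4501; w = -14; cross terms: (-33*-33 - -14*-33)=627, (-14*-25 - 39*-33)=1637, (39*38 - -14*-25)=1132, (-14*5 - 2*38)=-146, (2*-33 - -33*5)=99; twice the area = |3349| = 3349; area = 3349/2; answer 3349/2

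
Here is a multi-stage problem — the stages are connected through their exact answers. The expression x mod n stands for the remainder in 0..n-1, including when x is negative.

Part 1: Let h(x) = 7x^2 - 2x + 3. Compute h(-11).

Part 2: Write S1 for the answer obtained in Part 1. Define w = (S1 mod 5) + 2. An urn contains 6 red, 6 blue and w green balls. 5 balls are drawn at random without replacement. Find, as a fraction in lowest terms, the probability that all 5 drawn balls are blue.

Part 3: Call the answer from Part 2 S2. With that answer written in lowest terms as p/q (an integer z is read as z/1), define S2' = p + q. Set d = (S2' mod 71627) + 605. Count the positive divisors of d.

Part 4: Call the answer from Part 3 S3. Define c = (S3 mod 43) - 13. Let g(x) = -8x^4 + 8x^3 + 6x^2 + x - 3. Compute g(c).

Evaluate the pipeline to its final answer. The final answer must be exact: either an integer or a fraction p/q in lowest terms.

-5858

Part 1: 7*(-11)^2 - 2*(-11)^1 + 3 = (847) + (22) + (3) = 872; answer 872
Part 2: S1 = 872; w = 4; total draws C(16,5) = 4368; favorable C(6,5) = 6; P = 1/728; answer 1/728
Part 3: S2 = 1/728; threaded value p + q = 729; d = 1334; 1334 = 2 * 23 * 29; number of divisors = (1+1) * (1+1) * (1+1) = 8; answer 8
Part 4: S3 = 8; c = -5; -8*(-5)^4 + 8*(-5)^3 + 6*(-5)^2 + 1*(-5)^1 - 3 = (-5000) + (-1000) + (150) + (-5) + (-3) = -5858; answer -5858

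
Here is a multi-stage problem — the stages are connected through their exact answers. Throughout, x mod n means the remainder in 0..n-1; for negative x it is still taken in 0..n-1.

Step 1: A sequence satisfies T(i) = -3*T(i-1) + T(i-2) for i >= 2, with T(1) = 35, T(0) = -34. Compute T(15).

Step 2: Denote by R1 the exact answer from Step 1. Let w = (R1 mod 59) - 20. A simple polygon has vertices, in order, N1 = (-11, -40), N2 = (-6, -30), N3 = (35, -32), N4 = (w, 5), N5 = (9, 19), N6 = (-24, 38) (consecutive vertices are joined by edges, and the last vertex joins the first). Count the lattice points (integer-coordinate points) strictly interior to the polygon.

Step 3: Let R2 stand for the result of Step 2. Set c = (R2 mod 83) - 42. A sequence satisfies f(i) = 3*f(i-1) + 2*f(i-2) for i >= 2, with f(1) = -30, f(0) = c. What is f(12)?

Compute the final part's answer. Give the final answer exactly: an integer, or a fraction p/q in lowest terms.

-16692834

Step 1: T(2) = -3*(35) + 1*(-34) = -139; iterating: T(2)=-139, T(3)=452, T(4)=-1495, T(5)=4937, T(6)=-16306, T(7)=53855, T(8)=-177871, T(9)=587468, T(10)=-1940275, T(11)=6408293, T(12)=-21165154, T(13)=69903755, T(14)=-230876419, T(15)=762533012; answer 762533012
Step 2: R1 = 762533012; w = 0; cross terms: (-11*-30 - -6*-40)=90, (-6*-32 - 35*-30)=1242, (35*5 - 0*-32)=175, (0*19 - 9*5)=-45, (9*38 - -24*19)=798, (-24*-40 - -11*38)=1378; twice the area = |3638| = 3638; area = 1819; boundary points = 5 + 1 + 1 + 1 + 1 + 13 = 22; strictly interior points = area - boundary/2 + 1 = 1809; answer 1809
Step 3: R2 = 1809; c = 24; f(2) = 3*(-30) + 2*(24) = -42; iterating: f(2)=-42, f(3)=-186, f(4)=-642, f(5)=-2298, f(6)=-8178, f(7)=-29130, f(8)=-103746, f(9)=-369498, f(10)=-1315986, f(11)=-4686954, f(12)=-16692834; answer -16692834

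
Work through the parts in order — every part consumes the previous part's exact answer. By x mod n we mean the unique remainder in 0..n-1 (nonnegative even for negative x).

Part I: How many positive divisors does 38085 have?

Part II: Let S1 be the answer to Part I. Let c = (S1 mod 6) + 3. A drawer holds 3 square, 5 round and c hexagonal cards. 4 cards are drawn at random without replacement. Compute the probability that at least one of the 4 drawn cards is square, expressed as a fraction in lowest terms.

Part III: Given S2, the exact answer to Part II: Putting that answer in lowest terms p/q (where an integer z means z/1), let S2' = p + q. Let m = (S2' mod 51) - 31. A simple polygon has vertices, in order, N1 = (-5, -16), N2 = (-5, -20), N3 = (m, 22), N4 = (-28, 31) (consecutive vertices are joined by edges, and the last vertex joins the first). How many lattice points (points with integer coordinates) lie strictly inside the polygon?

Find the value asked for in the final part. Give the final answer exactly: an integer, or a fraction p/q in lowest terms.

785

Part I: 38085 = 3 * 5 * 2539; number of divisors = (1+1) * (1+1) * (1+1) = 8; answer 8
Part II: S1 = 8; c = 5; total draws C(13,4) = 715; complement C(10,4) = 210; favorable 715 - 210 = 505; P = 101/143; answer 101/143
Part III: S2 = 101/143; threaded value p + q = 244; m = 9; cross terms: (-5*-20 - -5*-16)=20, (-5*22 - 9*-20)=70, (9*31 - -28*22)=895, (-28*-16 - -5*31)=603; twice the area = |1588| = 1588; area = 794; boundary points = 4 + 14 + 1 + 1 = 20; strictly interior points = area - boundary/2 + 1 = 785; answer 785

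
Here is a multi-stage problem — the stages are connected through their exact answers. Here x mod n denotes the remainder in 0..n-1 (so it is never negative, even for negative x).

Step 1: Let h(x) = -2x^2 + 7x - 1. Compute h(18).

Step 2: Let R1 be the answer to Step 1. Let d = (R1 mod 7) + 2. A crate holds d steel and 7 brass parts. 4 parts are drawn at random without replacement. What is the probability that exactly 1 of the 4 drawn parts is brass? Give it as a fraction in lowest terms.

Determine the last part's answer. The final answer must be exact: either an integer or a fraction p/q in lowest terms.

14/165

Step 1: -2*(18)^2 + 7*(18)^1 - 1 = (-648) + (126) + (-1) = -523; answer -523
Step 2: R1 = -523; d = 4; total draws C(11,4) = 330; favorable C(7,1)*C(4,3) = 28; P = 14/165; answer 14/165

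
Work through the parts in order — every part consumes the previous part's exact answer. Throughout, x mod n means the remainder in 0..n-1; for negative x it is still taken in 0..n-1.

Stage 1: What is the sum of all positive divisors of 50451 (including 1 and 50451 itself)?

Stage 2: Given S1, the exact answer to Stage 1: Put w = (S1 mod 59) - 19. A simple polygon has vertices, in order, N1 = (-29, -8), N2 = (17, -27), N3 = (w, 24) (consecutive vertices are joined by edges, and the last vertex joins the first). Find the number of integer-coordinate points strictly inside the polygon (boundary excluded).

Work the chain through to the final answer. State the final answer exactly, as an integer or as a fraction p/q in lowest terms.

Stage 1: 50451 = 3 * 67 * 251; sigma = (1 + 3) * (1 + 67) * (1 + 251) = 4 * 68 * 252 = 68544; answer 68544
Stage 2: S1 = 68544; w = 26; cross terms: (-29*-27 - 17*-8)=919, (17*24 - 26*-27)=1110, (26*-8 - -29*24)=488; twice the area = |2517| = 2517; area = 2517/2; boundary points = 1 + 3 + 1 = 5; strictly interior points = area - boundary/2 + 1 = 1257; answer 1257

1257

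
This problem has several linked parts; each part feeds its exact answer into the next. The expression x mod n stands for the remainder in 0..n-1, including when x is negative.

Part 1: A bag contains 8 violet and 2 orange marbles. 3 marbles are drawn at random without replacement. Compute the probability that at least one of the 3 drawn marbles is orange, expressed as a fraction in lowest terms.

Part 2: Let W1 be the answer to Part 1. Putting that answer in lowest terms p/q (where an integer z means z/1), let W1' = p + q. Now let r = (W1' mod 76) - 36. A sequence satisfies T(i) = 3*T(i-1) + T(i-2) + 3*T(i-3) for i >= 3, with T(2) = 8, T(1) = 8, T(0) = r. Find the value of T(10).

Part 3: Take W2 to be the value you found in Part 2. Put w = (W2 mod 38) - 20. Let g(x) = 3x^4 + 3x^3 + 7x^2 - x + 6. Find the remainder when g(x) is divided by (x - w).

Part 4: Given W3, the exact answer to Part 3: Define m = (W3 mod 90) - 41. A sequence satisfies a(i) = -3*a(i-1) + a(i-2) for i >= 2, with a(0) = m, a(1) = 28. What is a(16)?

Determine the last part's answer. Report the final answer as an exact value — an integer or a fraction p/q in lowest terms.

-2146093754

Part 1: total draws C(10,3) = 120; complement C(8,3) = 56; favorable 120 - 56 = 64; P = 8/15; answer 8/15
Part 2: W1 = 8/15; threaded value p + q = 23; r = -13; T(3) = 3*(8) + 1*(8) + 3*(-13) = -7; iterating: T(3)=-7, T(4)=11, T(5)=50, T(6)=140, T(7)=503, T(8)=1799, T(9)=6320, T(10)=22268; answer 22268
Part 3: W2 = 22268; w = -20; remainder = value at the root: 3*(-20)^4 + 3*(-20)^3 + 7*(-20)^2 - 1*(-20)^1 + 6 = (480000) + (-24000) + (2800) + (20) + (6) = 458826; answer 458826
Part 4: W3 = 458826; m = -35; a(2) = -3*(28) + 1*(-35) = -119; iterating: a(2)=-119, a(3)=385, a(4)=-1274, a(5)=4207, a(6)=-13895, a(7)=45892, a(8)=-151571, a(9)=500605, a(10)=-1653386, a(11)=5460763, a(12)=-18035675, a(13)=59567788, a(14)=-196739039, a(15)=649784905, a(16)=-2146093754; answer -2146093754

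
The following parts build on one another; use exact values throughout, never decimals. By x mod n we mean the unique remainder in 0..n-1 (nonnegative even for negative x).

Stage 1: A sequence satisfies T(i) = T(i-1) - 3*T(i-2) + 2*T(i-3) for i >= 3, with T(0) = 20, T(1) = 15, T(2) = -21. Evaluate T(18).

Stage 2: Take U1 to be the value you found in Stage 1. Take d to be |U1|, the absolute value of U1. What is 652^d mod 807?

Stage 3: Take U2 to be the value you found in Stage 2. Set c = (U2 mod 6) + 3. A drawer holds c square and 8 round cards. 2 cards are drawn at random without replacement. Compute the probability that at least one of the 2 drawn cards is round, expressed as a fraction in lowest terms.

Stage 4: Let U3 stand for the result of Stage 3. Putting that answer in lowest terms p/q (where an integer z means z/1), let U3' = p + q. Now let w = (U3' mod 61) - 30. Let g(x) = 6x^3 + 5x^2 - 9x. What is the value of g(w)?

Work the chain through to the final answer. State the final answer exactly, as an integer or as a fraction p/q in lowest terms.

Stage 1: T(3) = 1*(-21) - 3*(15) + 2*(20) = -26; iterating: T(3)=-26, T(4)=67, T(5)=103, T(6)=-150, T(7)=-325, T(8)=331, T(9)=1006, T(10)=-637, T(11)=-2993, T(12)=930, T(13)=8635, T(14)=-141, T(15)=-24186, T(16)=-6493, T(17)=65783, T(18)=36890; answer 36890
Stage 2: U1 = 36890; d = 36890; squarings mod 807: 652^1=652, 652^2=622, 652^4=331, 652^8=616, 652^16=166, 652^32=118, 652^64=205, 652^128=61, 652^256=493, 652^512=142, 652^1024=796, 652^2048=121, 652^4096=115, 652^8192=313, 652^16384=322, 652^32768=388; 652^36890 = 652^2 * 652^8 * 652^16 * 652^4096 * 652^32768 = 211 (mod 807); answer 211
Stage 3: U2 = 211; c = 4; total draws C(12,2) = 66; complement C(4,2) = 6; favorable 66 - 6 = 60; P = 10/11; answer 10/11
Stage 4: U3 = 10/11; threaded value p + q = 21; w = -9; 6*(-9)^3 + 5*(-9)^2 - 9*(-9)^1 = (-4374) + (405) + (81) = -3888; answer -3888

-3888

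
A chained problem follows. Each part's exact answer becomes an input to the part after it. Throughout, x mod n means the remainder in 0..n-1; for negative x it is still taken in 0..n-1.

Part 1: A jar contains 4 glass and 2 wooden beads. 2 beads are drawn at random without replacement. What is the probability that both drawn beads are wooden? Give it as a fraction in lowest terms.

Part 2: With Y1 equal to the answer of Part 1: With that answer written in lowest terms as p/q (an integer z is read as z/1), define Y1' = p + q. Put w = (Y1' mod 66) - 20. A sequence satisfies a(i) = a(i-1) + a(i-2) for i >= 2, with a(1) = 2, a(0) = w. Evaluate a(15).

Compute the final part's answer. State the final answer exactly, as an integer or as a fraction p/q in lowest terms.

Part 1: total draws C(6,2) = 15; favorable C(2,2) = 1; P = 1/15; answer 1/15
Part 2: Y1 = 1/15; threaded value p + q = 16; w = -4; a(2) = 1*(2) + 1*(-4) = -2; iterating: a(2)=-2, a(3)=0, a(4)=-2, a(5)=-2, a(6)=-4, a(7)=-6, a(8)=-10, a(9)=-16, a(10)=-26, a(11)=-42, a(12)=-68, a(13)=-110, a(14)=-178, a(15)=-288; answer -288

-288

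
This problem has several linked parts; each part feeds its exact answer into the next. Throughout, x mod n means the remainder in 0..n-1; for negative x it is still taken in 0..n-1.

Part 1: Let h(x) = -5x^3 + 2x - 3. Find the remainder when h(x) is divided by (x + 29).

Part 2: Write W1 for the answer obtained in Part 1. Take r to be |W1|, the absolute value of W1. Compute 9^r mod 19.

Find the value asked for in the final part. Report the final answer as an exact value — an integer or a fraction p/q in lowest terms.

Part 1: remainder = value at the root: -5*(-29)^3 + 2*(-29)^1 - 3 = (121945) + (-58) + (-3) = 121884; answer 121884
Part 2: W1 = 121884; r = 121884; squarings mod 19: 9^1=9, 9^2=5, 9^4=6, 9^8=17, 9^16=4, 9^32=16, 9^64=9, 9^128=5, 9^256=6, 9^512=17, 9^1024=4, 9^2048=16, 9^4096=9, 9^8192=5, 9^16384=6, 9^32768=17, 9^65536=4; 9^121884 = 9^4 * 9^8 * 9^16 * 9^1024 * 9^2048 * 9^4096 * 9^16384 * 9^32768 * 9^65536 = 11 (mod 19); answer 11

11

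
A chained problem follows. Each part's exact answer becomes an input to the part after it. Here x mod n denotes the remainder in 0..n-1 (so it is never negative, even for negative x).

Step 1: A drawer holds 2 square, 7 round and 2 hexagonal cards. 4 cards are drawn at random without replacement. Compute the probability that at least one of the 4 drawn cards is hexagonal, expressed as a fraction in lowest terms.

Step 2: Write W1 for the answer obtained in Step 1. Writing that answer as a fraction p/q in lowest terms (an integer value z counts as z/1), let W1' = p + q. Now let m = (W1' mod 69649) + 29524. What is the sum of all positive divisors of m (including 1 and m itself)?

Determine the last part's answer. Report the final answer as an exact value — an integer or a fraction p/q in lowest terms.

Step 1: total draws C(11,4) = 330; complement C(9,4) = 126; favorable 330 - 126 = 204; P = 34/55; answer 34/55
Step 2: W1 = 34/55; threaded value p + q = 89; m = 29613; 29613 = 3 * 9871; sigma = (1 + 3) * (1 + 9871) = 4 * 9872 = 39488; answer 39488

39488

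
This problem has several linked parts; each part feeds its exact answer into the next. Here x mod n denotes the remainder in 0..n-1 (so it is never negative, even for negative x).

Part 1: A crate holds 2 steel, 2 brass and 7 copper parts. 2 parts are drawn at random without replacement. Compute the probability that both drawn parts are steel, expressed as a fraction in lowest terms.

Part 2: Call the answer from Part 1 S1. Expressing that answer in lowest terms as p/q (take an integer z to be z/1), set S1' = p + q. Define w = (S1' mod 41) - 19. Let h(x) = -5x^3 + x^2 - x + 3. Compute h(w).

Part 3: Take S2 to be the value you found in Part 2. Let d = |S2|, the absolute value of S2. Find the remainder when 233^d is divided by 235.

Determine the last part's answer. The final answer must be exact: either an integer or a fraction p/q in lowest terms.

Part 1: total draws C(11,2) = 55; favorable C(2,2) = 1; P = 1/55; answer 1/55
Part 2: S1 = 1/55; threaded value p + q = 56; w = -4; -5*(-4)^3 + 1*(-4)^2 - 1*(-4)^1 + 3 = (320) + (16) + (4) + (3) = 343; answer 343
Part 3: S2 = 343; d = 343; squarings mod 235: 233^1=233, 233^2=4, 233^4=16, 233^8=21, 233^16=206, 233^32=136, 233^64=166, 233^128=61, 233^256=196; 233^343 = 233^1 * 233^2 * 233^4 * 233^16 * 233^64 * 233^256 = 82 (mod 235); answer 82

82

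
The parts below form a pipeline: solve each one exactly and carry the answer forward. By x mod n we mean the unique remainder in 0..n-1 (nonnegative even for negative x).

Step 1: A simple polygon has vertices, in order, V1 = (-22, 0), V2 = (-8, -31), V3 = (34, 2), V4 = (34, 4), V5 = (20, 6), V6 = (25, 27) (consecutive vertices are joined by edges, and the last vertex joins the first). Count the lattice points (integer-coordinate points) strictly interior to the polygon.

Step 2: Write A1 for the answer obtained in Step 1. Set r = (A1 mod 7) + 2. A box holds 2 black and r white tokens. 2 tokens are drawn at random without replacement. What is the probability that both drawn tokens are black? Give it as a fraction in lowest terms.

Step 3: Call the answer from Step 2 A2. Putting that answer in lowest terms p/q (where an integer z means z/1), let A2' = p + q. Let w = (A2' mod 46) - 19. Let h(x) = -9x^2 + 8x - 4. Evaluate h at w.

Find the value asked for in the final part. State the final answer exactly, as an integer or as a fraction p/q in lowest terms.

-109

Step 1: cross terms: (-22*-31 - -8*0)=682, (-8*2 - 34*-31)=1038, (34*4 - 34*2)=68, (34*6 - 20*4)=124, (20*27 - 25*6)=390, (25*0 - -22*27)=594; twice the area = |2896| = 2896; area = 1448; boundary points = 1 + 3 + 2 + 2 + 1 + 1 = 10; strictly interior points = area - boundary/2 + 1 = 1444; answer 1444
Step 2: A1 = 1444; r = 4; total draws C(6,2) = 15; favorable C(2,2) = 1; P = 1/15; answer 1/15
Step 3: A2 = 1/15; threaded value p + q = 16; w = -3; -9*(-3)^2 + 8*(-3)^1 - 4 = (-81) + (-24) + (-4) = -109; answer -109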